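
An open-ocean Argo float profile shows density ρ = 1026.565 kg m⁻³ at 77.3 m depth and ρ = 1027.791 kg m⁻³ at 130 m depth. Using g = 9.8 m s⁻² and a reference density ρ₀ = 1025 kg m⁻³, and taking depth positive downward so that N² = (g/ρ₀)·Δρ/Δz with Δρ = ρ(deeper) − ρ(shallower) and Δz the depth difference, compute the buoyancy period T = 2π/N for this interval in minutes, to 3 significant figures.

7.02 min

Δρ = 1027.791 − 1026.565 = 1.226 kg m⁻³ over Δz = 130 − 77.3 = 52.7 m.
N² = (9.8/1025) × (1.226/52.7) = 2.2242 × 10⁻⁴ s⁻².
N = √(2.2242 × 10⁻⁴) = 0.014914 rad s⁻¹, so T = 2π/N = 421.29 s = 7.0215 min ≈ 7.02 min.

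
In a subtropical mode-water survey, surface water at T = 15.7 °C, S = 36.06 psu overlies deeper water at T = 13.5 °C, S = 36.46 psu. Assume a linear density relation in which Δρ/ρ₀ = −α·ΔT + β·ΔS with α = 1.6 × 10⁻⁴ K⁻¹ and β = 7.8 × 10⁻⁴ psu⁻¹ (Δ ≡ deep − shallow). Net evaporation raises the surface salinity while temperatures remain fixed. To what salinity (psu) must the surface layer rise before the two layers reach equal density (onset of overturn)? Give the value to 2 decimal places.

36.91 psu

Neutral buoyancy requires −α(T_deep − T_surf) + β(S_deep − S_surf′) = 0.
S_surf′ = S_deep − (α/β)·ΔT = 36.46 − (1.6 × 10⁻⁴/7.8 × 10⁻⁴)·(-2.2) = 36.9113 psu.
Increase required: 36.9113 − 36.06 = 0.8513 psu.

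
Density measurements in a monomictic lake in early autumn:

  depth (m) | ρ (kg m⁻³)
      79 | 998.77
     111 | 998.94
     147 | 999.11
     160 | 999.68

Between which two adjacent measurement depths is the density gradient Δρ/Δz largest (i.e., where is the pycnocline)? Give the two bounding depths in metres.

147–160 m

Compute the density gradient over each adjacent pair:
  79–111 m: Δρ/Δz = 0.17/32 = 5.3 × 10⁻³ kg m⁻⁴
  111–147 m: Δρ/Δz = 0.17/36 = 4.7 × 10⁻³ kg m⁻⁴
  147–160 m: Δρ/Δz = 0.57/13 = 0.044 kg m⁻⁴
The largest gradient is in the 147–160 m interval — the pycnocline.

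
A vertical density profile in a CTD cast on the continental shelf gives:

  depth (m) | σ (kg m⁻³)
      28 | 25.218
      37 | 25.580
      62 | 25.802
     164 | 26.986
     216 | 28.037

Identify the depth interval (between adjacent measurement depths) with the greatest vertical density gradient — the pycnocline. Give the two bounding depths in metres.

28–37 m

Compute the density gradient over each adjacent pair:
  28–37 m: Δρ/Δz = 0.362/9 = 0.040 kg m⁻⁴
  37–62 m: Δρ/Δz = 0.222/25 = 8.9 × 10⁻³ kg m⁻⁴
  62–164 m: Δρ/Δz = 1.184/102 = 0.012 kg m⁻⁴
  164–216 m: Δρ/Δz = 1.051/52 = 0.020 kg m⁻⁴
The largest gradient is in the 28–37 m interval — the pycnocline.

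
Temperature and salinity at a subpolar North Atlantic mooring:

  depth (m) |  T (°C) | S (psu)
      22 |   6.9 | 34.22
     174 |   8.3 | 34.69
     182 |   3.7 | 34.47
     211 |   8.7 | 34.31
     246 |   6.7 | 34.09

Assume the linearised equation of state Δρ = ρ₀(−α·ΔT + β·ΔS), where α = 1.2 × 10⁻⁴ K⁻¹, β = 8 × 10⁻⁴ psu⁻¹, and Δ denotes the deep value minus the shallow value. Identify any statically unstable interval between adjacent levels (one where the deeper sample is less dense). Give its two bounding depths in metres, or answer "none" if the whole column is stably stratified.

182–211 m

Evaluate Δρ/ρ₀ = −αΔT + βΔS across each adjacent pair:
  22–174 m: −αΔT+βΔS = −(1.2 × 10⁻⁴)(+1.4)+(8 × 10⁻⁴)(+0.47) = 2.1 × 10⁻⁴ → stable
  174–182 m: −αΔT+βΔS = −(1.2 × 10⁻⁴)(-4.6)+(8 × 10⁻⁴)(-0.22) = 3.8 × 10⁻⁴ → stable
  182–211 m: −αΔT+βΔS = −(1.2 × 10⁻⁴)(+5.0)+(8 × 10⁻⁴)(-0.16) = -7.3 × 10⁻⁴ → UNSTABLE
  211–246 m: −αΔT+βΔS = −(1.2 × 10⁻⁴)(-2.0)+(8 × 10⁻⁴)(-0.22) = 6.4 × 10⁻⁵ → stable
The 182–211 m interval has Δρ < 0: lighter water underlies denser water.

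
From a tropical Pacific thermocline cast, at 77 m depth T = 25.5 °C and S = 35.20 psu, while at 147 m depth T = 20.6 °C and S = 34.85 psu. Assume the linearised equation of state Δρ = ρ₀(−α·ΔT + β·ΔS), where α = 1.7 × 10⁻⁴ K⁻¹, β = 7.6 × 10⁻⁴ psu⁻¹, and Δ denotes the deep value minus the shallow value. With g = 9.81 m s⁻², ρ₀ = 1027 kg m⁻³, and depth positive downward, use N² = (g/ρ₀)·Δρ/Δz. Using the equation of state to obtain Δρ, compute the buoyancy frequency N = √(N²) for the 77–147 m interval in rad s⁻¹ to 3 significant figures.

ΔT = -4.9 K, ΔS = -0.35 psu (deep − shallow).
Δρ/ρ₀ = −αΔT + βΔS = 8.33 × 10⁻⁴ − 2.66 × 10⁻⁴ = 5.67 × 10⁻⁴, so Δρ ≈ 0.5823 kg m⁻³.
N² = (g/ρ₀)·Δρ/Δz = g·(Δρ/ρ₀)/Δz = 9.81 × 5.67 × 10⁻⁴ / 70 = 7.9461 × 10⁻⁵ s⁻².
N = √(7.9461 × 10⁻⁵) = 8.9141 × 10⁻³ rad s⁻¹ ≈ 8.91 × 10⁻³ rad s⁻¹.

8.91 × 10⁻³ rad s⁻¹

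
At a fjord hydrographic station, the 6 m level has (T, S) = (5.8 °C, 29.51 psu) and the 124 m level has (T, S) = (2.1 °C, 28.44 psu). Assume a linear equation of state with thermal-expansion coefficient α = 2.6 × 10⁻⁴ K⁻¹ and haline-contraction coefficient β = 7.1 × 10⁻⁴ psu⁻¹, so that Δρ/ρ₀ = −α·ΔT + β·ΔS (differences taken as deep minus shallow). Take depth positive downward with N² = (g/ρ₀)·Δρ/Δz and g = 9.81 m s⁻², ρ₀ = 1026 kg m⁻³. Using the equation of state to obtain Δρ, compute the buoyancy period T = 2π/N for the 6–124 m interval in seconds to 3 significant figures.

ΔT = -3.7 K, ΔS = -1.07 psu (deep − shallow).
Δρ/ρ₀ = −αΔT + βΔS = 9.62 × 10⁻⁴ − 7.597 × 10⁻⁴ = 2.023 × 10⁻⁴, so Δρ ≈ 0.2076 kg m⁻³.
N² = (g/ρ₀)·Δρ/Δz = g·(Δρ/ρ₀)/Δz = 9.81 × 2.023 × 10⁻⁴ / 118 = 1.6818 × 10⁻⁵ s⁻².
N = √(1.6818 × 10⁻⁵) = 4.1010 × 10⁻³ rad s⁻¹ → T = 2π/N = 1.5321 × 10³ s ≈ 1.53 × 10³ s.

1.53 × 10³ s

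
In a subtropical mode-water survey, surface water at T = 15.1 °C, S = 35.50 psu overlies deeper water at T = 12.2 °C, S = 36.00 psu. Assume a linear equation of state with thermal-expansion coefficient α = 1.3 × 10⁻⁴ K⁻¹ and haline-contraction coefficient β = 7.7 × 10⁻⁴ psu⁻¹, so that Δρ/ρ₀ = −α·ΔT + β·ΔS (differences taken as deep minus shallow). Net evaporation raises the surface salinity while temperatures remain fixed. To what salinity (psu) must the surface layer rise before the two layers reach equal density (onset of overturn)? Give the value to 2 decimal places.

36.49 psu

Neutral buoyancy requires −α(T_deep − T_surf) + β(S_deep − S_surf′) = 0.
S_surf′ = S_deep − (α/β)·ΔT = 36.00 − (1.3 × 10⁻⁴/7.7 × 10⁻⁴)·(-2.9) = 36.4896 psu.
Increase required: 36.4896 − 35.50 = 0.9896 psu.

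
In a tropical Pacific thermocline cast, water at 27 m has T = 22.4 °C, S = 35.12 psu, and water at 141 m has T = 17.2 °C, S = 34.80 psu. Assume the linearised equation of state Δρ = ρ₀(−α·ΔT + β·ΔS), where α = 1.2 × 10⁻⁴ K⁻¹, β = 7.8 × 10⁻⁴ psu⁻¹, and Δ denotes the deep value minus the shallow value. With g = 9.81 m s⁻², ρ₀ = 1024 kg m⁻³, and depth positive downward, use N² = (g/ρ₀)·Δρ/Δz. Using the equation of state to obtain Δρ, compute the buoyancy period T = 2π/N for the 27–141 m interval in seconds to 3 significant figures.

1.11 × 10³ s

ΔT = -5.2 K, ΔS = -0.32 psu (deep − shallow).
Δρ/ρ₀ = −αΔT + βΔS = 6.24 × 10⁻⁴ − 2.496 × 10⁻⁴ = 3.744 × 10⁻⁴, so Δρ ≈ 0.3834 kg m⁻³.
N² = (g/ρ₀)·Δρ/Δz = g·(Δρ/ρ₀)/Δz = 9.81 × 3.744 × 10⁻⁴ / 114 = 3.2218 × 10⁻⁵ s⁻².
N = √(3.2218 × 10⁻⁵) = 5.6761 × 10⁻³ rad s⁻¹ → T = 2π/N = 1.1070 × 10³ s ≈ 1.11 × 10³ s.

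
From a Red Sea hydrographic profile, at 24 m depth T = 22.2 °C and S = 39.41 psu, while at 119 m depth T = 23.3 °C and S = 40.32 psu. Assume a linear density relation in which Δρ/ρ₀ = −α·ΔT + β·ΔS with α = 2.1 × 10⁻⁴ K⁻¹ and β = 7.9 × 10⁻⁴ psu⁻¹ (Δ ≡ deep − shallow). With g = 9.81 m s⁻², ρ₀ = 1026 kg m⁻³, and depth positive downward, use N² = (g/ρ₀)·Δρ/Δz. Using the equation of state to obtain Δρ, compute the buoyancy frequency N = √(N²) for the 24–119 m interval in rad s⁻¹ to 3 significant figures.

7.10 × 10⁻³ rad s⁻¹

ΔT = +1.1 K, ΔS = +0.91 psu (deep − shallow).
Δρ/ρ₀ = −αΔT + βΔS = -2.31 × 10⁻⁴ + 7.189 × 10⁻⁴ = 4.879 × 10⁻⁴, so Δρ ≈ 0.5006 kg m⁻³.
N² = (g/ρ₀)·Δρ/Δz = g·(Δρ/ρ₀)/Δz = 9.81 × 4.879 × 10⁻⁴ / 95 = 5.0382 × 10⁻⁵ s⁻².
N = √(5.0382 × 10⁻⁵) = 7.0980 × 10⁻³ rad s⁻¹ ≈ 7.10 × 10⁻³ rad s⁻¹.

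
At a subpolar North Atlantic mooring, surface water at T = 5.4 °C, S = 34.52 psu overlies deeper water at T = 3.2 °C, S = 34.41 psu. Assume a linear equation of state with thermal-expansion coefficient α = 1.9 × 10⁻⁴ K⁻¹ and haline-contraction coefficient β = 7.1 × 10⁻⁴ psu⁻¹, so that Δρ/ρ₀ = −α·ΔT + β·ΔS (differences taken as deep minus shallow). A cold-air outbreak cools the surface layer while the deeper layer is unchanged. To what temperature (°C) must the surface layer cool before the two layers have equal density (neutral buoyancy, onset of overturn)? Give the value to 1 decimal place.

3.6 °C

Neutral buoyancy requires Δρ = 0, i.e. −α(T_deep − T_surf′) + β(S_deep − S_surf) = 0.
T_surf′ = T_deep − (β/α)·ΔS = 3.2 − (7.1 × 10⁻⁴/1.9 × 10⁻⁴)·(-0.11) = 3.611 °C.
Cooling required: 5.4 − (3.611) = 1.789 °C.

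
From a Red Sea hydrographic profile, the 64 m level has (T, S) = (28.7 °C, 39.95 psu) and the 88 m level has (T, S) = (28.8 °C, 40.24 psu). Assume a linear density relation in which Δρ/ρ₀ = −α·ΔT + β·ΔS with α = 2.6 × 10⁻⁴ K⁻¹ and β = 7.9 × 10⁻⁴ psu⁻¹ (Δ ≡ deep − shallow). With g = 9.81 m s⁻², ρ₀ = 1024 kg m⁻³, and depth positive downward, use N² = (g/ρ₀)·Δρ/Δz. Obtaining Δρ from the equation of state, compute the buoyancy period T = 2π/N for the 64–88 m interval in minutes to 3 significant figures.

ΔT = +0.1 K, ΔS = +0.29 psu (deep − shallow).
Δρ/ρ₀ = −αΔT + βΔS = -2.60 × 10⁻⁵ + 2.291 × 10⁻⁴ = 2.031 × 10⁻⁴, so Δρ ≈ 0.2080 kg m⁻³.
N² = (g/ρ₀)·Δρ/Δz = g·(Δρ/ρ₀)/Δz = 9.81 × 2.031 × 10⁻⁴ / 24 = 8.3017 × 10⁻⁵ s⁻².
N = √(8.3017 × 10⁻⁵) = 9.1114 × 10⁻³ rad s⁻¹ → T = 2π/N = 689.60 s = 11.493 min ≈ 11.5 min.

11.5 min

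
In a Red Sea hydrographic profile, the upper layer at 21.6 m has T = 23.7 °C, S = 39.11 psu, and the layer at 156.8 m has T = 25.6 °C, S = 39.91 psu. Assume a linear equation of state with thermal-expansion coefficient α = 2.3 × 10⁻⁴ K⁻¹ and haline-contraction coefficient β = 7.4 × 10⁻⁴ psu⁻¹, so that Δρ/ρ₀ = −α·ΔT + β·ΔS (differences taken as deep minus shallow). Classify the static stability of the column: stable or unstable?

ΔT = 25.6 − 23.7 = +1.9 K and ΔS = 39.91 − 39.11 = +0.80 psu (deep − shallow).
−αΔT = -4.37 × 10⁻⁴; βΔS = 5.92 × 10⁻⁴; sum Δρ/ρ₀ = 1.55 × 10⁻⁴.
Δρ/ρ₀ > 0, so Δρ > 0: deeper water is denser → statically stable.

stable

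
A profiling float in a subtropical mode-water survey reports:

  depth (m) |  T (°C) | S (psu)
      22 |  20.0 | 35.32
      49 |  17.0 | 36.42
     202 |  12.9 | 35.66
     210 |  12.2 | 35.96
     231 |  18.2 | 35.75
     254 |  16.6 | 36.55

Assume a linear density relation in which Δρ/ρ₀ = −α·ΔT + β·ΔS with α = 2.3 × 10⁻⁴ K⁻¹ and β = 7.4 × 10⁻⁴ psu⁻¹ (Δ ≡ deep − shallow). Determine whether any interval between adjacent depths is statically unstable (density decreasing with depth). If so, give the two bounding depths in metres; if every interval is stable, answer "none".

210–231 m

Evaluate Δρ/ρ₀ = −αΔT + βΔS across each adjacent pair:
  22–49 m: −αΔT+βΔS = −(2.3 × 10⁻⁴)(-3.0)+(7.4 × 10⁻⁴)(+1.10) = 1.5 × 10⁻³ → stable
  49–202 m: −αΔT+βΔS = −(2.3 × 10⁻⁴)(-4.1)+(7.4 × 10⁻⁴)(-0.76) = 3.8 × 10⁻⁴ → stable
  202–210 m: −αΔT+βΔS = −(2.3 × 10⁻⁴)(-0.7)+(7.4 × 10⁻⁴)(+0.30) = 3.8 × 10⁻⁴ → stable
  210–231 m: −αΔT+βΔS = −(2.3 × 10⁻⁴)(+6.0)+(7.4 × 10⁻⁴)(-0.21) = -1.5 × 10⁻³ → UNSTABLE
  231–254 m: −αΔT+βΔS = −(2.3 × 10⁻⁴)(-1.6)+(7.4 × 10⁻⁴)(+0.80) = 9.6 × 10⁻⁴ → stable
The 210–231 m interval has Δρ < 0: lighter water underlies denser water.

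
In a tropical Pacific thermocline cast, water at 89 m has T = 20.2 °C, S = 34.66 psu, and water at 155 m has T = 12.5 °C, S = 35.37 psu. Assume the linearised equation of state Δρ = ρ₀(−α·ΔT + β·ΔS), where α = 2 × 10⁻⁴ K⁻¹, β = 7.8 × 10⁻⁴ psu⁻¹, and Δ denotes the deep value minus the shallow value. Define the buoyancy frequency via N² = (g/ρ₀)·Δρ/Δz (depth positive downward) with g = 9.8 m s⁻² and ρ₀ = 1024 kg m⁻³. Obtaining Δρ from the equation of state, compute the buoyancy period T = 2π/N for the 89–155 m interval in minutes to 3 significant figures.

5.94 min

ΔT = -7.7 K, ΔS = +0.71 psu (deep − shallow).
Δρ/ρ₀ = −αΔT + βΔS = 1.54 × 10⁻³ + 5.538 × 10⁻⁴ = 2.0938 × 10⁻³, so Δρ ≈ 2.144 kg m⁻³.
N² = (g/ρ₀)·Δρ/Δz = g·(Δρ/ρ₀)/Δz = 9.8 × 2.0938 × 10⁻³ / 66 = 3.1090 × 10⁻⁴ s⁻².
N = √(3.1090 × 10⁻⁴) = 0.017632 rad s⁻¹ → T = 2π/N = 356.35 s = 5.9392 min ≈ 5.94 min.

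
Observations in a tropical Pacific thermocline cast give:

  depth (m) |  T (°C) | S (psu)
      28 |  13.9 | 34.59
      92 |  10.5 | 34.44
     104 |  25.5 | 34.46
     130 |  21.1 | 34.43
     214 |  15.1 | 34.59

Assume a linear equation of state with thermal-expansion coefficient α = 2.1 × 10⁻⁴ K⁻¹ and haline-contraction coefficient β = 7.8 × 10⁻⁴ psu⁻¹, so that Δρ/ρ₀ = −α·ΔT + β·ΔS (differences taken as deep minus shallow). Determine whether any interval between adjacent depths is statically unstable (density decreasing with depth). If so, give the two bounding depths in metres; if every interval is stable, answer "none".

Evaluate Δρ/ρ₀ = −αΔT + βΔS across each adjacent pair:
  28–92 m: −αΔT+βΔS = −(2.1 × 10⁻⁴)(-3.4)+(7.8 × 10⁻⁴)(-0.15) = 6.0 × 10⁻⁴ → stable
  92–104 m: −αΔT+βΔS = −(2.1 × 10⁻⁴)(+15.0)+(7.8 × 10⁻⁴)(+0.02) = -3.1 × 10⁻³ → UNSTABLE
  104–130 m: −αΔT+βΔS = −(2.1 × 10⁻⁴)(-4.4)+(7.8 × 10⁻⁴)(-0.03) = 9.0 × 10⁻⁴ → stable
  130–214 m: −αΔT+βΔS = −(2.1 × 10⁻⁴)(-6.0)+(7.8 × 10⁻⁴)(+0.16) = 1.4 × 10⁻³ → stable
The 92–104 m interval has Δρ < 0: lighter water underlies denser water.

92–104 m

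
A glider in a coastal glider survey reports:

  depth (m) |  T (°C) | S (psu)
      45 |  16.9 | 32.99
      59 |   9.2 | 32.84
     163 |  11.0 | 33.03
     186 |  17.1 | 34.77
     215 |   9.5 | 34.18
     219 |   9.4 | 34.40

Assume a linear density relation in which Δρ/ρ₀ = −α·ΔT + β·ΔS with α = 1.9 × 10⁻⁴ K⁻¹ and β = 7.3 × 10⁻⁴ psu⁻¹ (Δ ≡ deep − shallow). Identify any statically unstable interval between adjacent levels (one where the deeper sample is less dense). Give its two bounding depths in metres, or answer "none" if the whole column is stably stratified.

59–163 m

Evaluate Δρ/ρ₀ = −αΔT + βΔS across each adjacent pair:
  45–59 m: −αΔT+βΔS = −(1.9 × 10⁻⁴)(-7.7)+(7.3 × 10⁻⁴)(-0.15) = 1.4 × 10⁻³ → stable
  59–163 m: −αΔT+βΔS = −(1.9 × 10⁻⁴)(+1.8)+(7.3 × 10⁻⁴)(+0.19) = -2.0 × 10⁻⁴ → UNSTABLE
  163–186 m: −αΔT+βΔS = −(1.9 × 10⁻⁴)(+6.1)+(7.3 × 10⁻⁴)(+1.74) = 1.1 × 10⁻⁴ → stable
  186–215 m: −αΔT+βΔS = −(1.9 × 10⁻⁴)(-7.6)+(7.3 × 10⁻⁴)(-0.59) = 1.0 × 10⁻³ → stable
  215–219 m: −αΔT+βΔS = −(1.9 × 10⁻⁴)(-0.1)+(7.3 × 10⁻⁴)(+0.22) = 1.8 × 10⁻⁴ → stable
The 59–163 m interval has Δρ < 0: lighter water underlies denser water.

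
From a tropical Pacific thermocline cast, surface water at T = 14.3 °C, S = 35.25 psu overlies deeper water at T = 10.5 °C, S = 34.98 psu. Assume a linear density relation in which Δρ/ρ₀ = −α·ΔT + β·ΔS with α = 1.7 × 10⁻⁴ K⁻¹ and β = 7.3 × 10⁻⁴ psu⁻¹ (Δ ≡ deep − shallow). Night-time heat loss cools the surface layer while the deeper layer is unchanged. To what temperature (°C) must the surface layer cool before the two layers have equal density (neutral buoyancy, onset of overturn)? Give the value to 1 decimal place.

11.7 °C

Neutral buoyancy requires Δρ = 0, i.e. −α(T_deep − T_surf′) + β(S_deep − S_surf) = 0.
T_surf′ = T_deep − (β/α)·ΔS = 10.5 − (7.3 × 10⁻⁴/1.7 × 10⁻⁴)·(-0.27) = 11.659 °C.
Cooling required: 14.3 − (11.659) = 2.641 °C.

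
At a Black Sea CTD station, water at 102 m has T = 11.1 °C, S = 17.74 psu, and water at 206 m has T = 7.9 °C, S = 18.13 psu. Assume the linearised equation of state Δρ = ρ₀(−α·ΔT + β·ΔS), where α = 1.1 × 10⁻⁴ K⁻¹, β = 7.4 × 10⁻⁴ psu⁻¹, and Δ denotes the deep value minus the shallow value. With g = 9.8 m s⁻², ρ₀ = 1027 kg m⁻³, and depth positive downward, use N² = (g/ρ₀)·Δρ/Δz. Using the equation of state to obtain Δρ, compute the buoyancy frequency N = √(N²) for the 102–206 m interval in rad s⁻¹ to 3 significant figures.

ΔT = -3.2 K, ΔS = +0.39 psu (deep − shallow).
Δρ/ρ₀ = −αΔT + βΔS = 3.52 × 10⁻⁴ + 2.886 × 10⁻⁴ = 6.406 × 10⁻⁴, so Δρ ≈ 0.6579 kg m⁻³.
N² = (g/ρ₀)·Δρ/Δz = g·(Δρ/ρ₀)/Δz = 9.8 × 6.406 × 10⁻⁴ / 104 = 6.0364 × 10⁻⁵ s⁻².
N = √(6.0364 × 10⁻⁵) = 7.7694 × 10⁻³ rad s⁻¹ ≈ 7.77 × 10⁻³ rad s⁻¹.

7.77 × 10⁻³ rad s⁻¹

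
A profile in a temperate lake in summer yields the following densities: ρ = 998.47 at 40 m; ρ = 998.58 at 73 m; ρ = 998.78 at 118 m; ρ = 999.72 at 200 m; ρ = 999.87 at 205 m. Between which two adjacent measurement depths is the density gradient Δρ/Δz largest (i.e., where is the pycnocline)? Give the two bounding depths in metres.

Compute the density gradient over each adjacent pair:
  40–73 m: Δρ/Δz = 0.11/33 = 3.3 × 10⁻³ kg m⁻⁴
  73–118 m: Δρ/Δz = 0.20/45 = 4.4 × 10⁻³ kg m⁻⁴
  118–200 m: Δρ/Δz = 0.94/82 = 0.011 kg m⁻⁴
  200–205 m: Δρ/Δz = 0.15/5 = 0.030 kg m⁻⁴
The largest gradient is in the 200–205 m interval — the pycnocline.

200–205 m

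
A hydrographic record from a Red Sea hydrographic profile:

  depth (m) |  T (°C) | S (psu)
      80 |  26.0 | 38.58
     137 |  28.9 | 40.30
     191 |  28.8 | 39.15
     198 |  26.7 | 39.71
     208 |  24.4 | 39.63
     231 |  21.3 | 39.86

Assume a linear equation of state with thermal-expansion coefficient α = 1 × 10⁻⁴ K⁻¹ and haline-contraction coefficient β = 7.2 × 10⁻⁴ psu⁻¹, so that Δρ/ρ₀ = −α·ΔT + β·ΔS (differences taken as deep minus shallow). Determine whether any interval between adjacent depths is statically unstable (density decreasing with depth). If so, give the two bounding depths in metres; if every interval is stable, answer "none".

137–191 m

Evaluate Δρ/ρ₀ = −αΔT + βΔS across each adjacent pair:
  80–137 m: −αΔT+βΔS = −(1 × 10⁻⁴)(+2.9)+(7.2 × 10⁻⁴)(+1.72) = 9.5 × 10⁻⁴ → stable
  137–191 m: −αΔT+βΔS = −(1 × 10⁻⁴)(-0.1)+(7.2 × 10⁻⁴)(-1.15) = -8.2 × 10⁻⁴ → UNSTABLE
  191–198 m: −αΔT+βΔS = −(1 × 10⁻⁴)(-2.1)+(7.2 × 10⁻⁴)(+0.56) = 6.1 × 10⁻⁴ → stable
  198–208 m: −αΔT+βΔS = −(1 × 10⁻⁴)(-2.3)+(7.2 × 10⁻⁴)(-0.08) = 1.7 × 10⁻⁴ → stable
  208–231 m: −αΔT+βΔS = −(1 × 10⁻⁴)(-3.1)+(7.2 × 10⁻⁴)(+0.23) = 4.8 × 10⁻⁴ → stable
The 137–191 m interval has Δρ < 0: lighter water underlies denser water.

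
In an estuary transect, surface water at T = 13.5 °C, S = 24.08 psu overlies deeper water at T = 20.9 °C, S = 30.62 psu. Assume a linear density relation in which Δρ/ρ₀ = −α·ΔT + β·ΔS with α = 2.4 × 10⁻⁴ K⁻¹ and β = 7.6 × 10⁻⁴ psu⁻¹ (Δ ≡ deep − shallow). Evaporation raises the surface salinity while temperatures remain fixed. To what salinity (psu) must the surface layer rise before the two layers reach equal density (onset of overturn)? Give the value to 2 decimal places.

28.28 psu

Neutral buoyancy requires −α(T_deep − T_surf) + β(S_deep − S_surf′) = 0.
S_surf′ = S_deep − (α/β)·ΔT = 30.62 − (2.4 × 10⁻⁴/7.6 × 10⁻⁴)·(+7.4) = 28.2832 psu.
Increase required: 28.2832 − 24.08 = 4.2032 psu.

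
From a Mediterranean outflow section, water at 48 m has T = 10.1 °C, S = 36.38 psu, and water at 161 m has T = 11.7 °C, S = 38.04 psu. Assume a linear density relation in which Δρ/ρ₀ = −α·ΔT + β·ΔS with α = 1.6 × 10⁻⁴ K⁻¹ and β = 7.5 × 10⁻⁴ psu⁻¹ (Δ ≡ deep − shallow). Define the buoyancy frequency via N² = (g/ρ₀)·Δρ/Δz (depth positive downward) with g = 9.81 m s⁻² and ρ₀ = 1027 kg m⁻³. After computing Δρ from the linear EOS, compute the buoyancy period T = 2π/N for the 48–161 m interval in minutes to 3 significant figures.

ΔT = +1.6 K, ΔS = +1.66 psu (deep − shallow).
Δρ/ρ₀ = −αΔT + βΔS = -2.56 × 10⁻⁴ + 1.245 × 10⁻³ = 9.89 × 10⁻⁴, so Δρ ≈ 1.016 kg m⁻³.
N² = (g/ρ₀)·Δρ/Δz = g·(Δρ/ρ₀)/Δz = 9.81 × 9.89 × 10⁻⁴ / 113 = 8.5859 × 10⁻⁵ s⁻².
N = √(8.5859 × 10⁻⁵) = 9.2660 × 10⁻³ rad s⁻¹ → T = 2π/N = 678.09 s = 11.302 min ≈ 11.3 min.

11.3 min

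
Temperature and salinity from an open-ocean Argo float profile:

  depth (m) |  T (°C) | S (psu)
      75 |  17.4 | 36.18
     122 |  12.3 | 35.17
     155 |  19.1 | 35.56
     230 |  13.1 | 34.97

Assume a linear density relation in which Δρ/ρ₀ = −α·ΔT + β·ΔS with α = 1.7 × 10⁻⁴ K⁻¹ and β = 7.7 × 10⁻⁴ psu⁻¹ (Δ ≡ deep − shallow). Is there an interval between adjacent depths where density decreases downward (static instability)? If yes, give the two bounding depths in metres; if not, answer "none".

Evaluate Δρ/ρ₀ = −αΔT + βΔS across each adjacent pair:
  75–122 m: −αΔT+βΔS = −(1.7 × 10⁻⁴)(-5.1)+(7.7 × 10⁻⁴)(-1.01) = 8.9 × 10⁻⁵ → stable
  122–155 m: −αΔT+βΔS = −(1.7 × 10⁻⁴)(+6.8)+(7.7 × 10⁻⁴)(+0.39) = -8.6 × 10⁻⁴ → UNSTABLE
  155–230 m: −αΔT+βΔS = −(1.7 × 10⁻⁴)(-6.0)+(7.7 × 10⁻⁴)(-0.59) = 5.7 × 10⁻⁴ → stable
The 122–155 m interval has Δρ < 0: lighter water underlies denser water.

122–155 m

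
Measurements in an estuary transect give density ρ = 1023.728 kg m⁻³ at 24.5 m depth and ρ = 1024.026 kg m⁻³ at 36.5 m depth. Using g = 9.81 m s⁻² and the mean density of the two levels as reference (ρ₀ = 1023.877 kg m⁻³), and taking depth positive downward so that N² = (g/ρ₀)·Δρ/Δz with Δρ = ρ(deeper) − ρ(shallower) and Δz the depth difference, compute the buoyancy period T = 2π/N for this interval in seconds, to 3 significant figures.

Δρ = 1024.026 − 1023.728 = 0.298 kg m⁻³ over Δz = 36.5 − 24.5 = 12 m.
N² = (9.81/1023.877) × (0.298/12) = 2.3793 × 10⁻⁴ s⁻².
N = √(2.3793 × 10⁻⁴) = 0.015425 rad s⁻¹, so T = 2π/N = 407.34 s ≈ 407 s.
A positive N² confirms static stability across the interval.

407 s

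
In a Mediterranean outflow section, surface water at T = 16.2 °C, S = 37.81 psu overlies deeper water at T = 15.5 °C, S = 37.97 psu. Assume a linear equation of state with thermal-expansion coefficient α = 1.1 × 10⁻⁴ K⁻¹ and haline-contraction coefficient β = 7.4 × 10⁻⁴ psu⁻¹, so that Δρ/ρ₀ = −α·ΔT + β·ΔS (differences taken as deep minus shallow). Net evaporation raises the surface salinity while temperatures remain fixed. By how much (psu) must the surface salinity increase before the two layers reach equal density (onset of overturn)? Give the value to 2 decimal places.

0.26 psu

Neutral buoyancy requires −α(T_deep − T_surf) + β(S_deep − S_surf′) = 0.
S_surf′ = S_deep − (α/β)·ΔT = 37.97 − (1.1 × 10⁻⁴/7.4 × 10⁻⁴)·(-0.7) = 38.0741 psu.
Increase required: 38.0741 − 37.81 = 0.2641 psu.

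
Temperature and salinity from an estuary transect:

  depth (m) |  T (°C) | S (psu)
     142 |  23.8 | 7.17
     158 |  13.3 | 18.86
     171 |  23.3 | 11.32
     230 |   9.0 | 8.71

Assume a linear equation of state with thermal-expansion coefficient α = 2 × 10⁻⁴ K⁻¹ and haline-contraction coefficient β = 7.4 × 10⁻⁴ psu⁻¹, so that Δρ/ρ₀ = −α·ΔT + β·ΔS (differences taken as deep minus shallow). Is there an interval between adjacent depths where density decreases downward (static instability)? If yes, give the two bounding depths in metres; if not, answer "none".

Evaluate Δρ/ρ₀ = −αΔT + βΔS across each adjacent pair:
  142–158 m: −αΔT+βΔS = −(2 × 10⁻⁴)(-10.5)+(7.4 × 10⁻⁴)(+11.69) = 0.011 → stable
  158–171 m: −αΔT+βΔS = −(2 × 10⁻⁴)(+10.0)+(7.4 × 10⁻⁴)(-7.54) = -7.6 × 10⁻³ → UNSTABLE
  171–230 m: −αΔT+βΔS = −(2 × 10⁻⁴)(-14.3)+(7.4 × 10⁻⁴)(-2.61) = 9.3 × 10⁻⁴ → stable
The 158–171 m interval has Δρ < 0: lighter water underlies denser water.

158–171 m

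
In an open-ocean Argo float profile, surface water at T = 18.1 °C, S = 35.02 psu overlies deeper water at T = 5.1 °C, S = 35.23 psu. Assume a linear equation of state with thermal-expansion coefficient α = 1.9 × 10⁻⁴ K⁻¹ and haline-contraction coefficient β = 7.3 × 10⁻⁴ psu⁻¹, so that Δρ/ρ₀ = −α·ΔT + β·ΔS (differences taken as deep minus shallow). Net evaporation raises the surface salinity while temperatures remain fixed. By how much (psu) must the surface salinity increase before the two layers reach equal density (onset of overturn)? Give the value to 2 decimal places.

Neutral buoyancy requires −α(T_deep − T_surf) + β(S_deep − S_surf′) = 0.
S_surf′ = S_deep − (α/β)·ΔT = 35.23 − (1.9 × 10⁻⁴/7.3 × 10⁻⁴)·(-13.0) = 38.6136 psu.
Increase required: 38.6136 − 35.02 = 3.5936 psu.

3.59 psu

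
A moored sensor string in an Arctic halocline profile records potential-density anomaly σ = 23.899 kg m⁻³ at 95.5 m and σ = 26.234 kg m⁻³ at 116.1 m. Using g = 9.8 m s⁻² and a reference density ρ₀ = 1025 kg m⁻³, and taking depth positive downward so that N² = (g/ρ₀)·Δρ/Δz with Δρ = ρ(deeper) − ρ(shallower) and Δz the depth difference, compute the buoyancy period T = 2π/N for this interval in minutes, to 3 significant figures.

3.18 min

Δρ = 1026.234 − 1023.899 = 2.335 kg m⁻³ over Δz = 116.1 − 95.5 = 20.6 m.
N² = (9.8/1025) × (2.335/20.6) = 1.0837 × 10⁻³ s⁻².
N = √(1.0837 × 10⁻³) = 0.032920 rad s⁻¹, so T = 2π/N = 190.86 s = 3.1810 min ≈ 3.18 min.
A positive N² confirms static stability across the interval.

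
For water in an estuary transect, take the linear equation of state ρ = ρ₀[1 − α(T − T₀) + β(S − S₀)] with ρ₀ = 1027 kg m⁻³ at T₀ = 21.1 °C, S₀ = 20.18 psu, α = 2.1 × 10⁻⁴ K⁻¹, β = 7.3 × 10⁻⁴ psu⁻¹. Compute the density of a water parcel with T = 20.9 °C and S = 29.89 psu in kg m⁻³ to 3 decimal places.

1034.323 kg m⁻³

T − T₀ = -0.2 K, S − S₀ = +9.71 psu.
Bracket = 1 − α·(-0.2) + β·(+9.71) = 1 + (7.1303 × 10⁻³) = 1.0071303.
ρ = 1027 × 1.0071303 = 1034.323 kg m⁻³.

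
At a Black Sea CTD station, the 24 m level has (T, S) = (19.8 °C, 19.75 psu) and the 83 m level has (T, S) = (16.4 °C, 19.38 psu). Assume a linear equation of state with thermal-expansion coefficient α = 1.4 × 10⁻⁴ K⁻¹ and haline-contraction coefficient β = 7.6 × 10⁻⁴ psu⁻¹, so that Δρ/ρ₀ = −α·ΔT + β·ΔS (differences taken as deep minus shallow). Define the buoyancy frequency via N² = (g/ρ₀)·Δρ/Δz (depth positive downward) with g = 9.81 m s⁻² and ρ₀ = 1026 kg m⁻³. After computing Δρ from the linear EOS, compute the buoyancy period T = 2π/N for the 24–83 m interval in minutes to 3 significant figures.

18.4 min

ΔT = -3.4 K, ΔS = -0.37 psu (deep − shallow).
Δρ/ρ₀ = −αΔT + βΔS = 4.76 × 10⁻⁴ − 2.812 × 10⁻⁴ = 1.948 × 10⁻⁴, so Δρ ≈ 0.1999 kg m⁻³.
N² = (g/ρ₀)·Δρ/Δz = g·(Δρ/ρ₀)/Δz = 9.81 × 1.948 × 10⁻⁴ / 59 = 3.2390 × 10⁻⁵ s⁻².
N = √(3.2390 × 10⁻⁵) = 5.6912 × 10⁻³ rad s⁻¹ → T = 2π/N = 1.1040 × 10³ s = 18.400 min ≈ 18.4 min.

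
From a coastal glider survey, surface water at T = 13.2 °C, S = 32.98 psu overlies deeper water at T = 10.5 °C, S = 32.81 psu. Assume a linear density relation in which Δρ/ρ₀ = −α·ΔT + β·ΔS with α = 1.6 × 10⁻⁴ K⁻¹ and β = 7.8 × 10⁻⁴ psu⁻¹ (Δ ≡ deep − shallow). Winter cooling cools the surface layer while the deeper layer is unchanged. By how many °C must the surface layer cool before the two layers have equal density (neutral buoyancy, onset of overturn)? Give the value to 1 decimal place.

1.9 °C

Neutral buoyancy requires Δρ = 0, i.e. −α(T_deep − T_surf′) + β(S_deep − S_surf) = 0.
T_surf′ = T_deep − (β/α)·ΔS = 10.5 − (7.8 × 10⁻⁴/1.6 × 10⁻⁴)·(-0.17) = 11.329 °C.
Cooling required: 13.2 − (11.329) = 1.871 °C.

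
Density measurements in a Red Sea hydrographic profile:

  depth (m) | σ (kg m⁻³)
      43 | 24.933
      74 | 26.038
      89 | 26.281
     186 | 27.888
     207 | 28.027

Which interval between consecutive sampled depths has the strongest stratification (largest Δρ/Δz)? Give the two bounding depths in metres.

43–74 m

Compute the density gradient over each adjacent pair:
  43–74 m: Δρ/Δz = 1.105/31 = 0.036 kg m⁻⁴
  74–89 m: Δρ/Δz = 0.243/15 = 0.016 kg m⁻⁴
  89–186 m: Δρ/Δz = 1.607/97 = 0.017 kg m⁻⁴
  186–207 m: Δρ/Δz = 0.139/21 = 6.6 × 10⁻³ kg m⁻⁴
The largest gradient is in the 43–74 m interval — the pycnocline.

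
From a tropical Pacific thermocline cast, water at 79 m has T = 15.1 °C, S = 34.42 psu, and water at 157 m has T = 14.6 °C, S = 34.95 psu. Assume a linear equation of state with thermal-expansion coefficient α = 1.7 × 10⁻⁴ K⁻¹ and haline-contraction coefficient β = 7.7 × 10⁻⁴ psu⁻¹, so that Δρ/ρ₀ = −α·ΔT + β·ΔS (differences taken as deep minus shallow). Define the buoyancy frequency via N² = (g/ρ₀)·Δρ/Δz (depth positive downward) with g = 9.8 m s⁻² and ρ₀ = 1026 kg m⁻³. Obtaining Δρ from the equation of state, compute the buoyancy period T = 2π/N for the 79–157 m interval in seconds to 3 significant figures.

798 s

ΔT = -0.5 K, ΔS = +0.53 psu (deep − shallow).
Δρ/ρ₀ = −αΔT + βΔS = 8.50 × 10⁻⁵ + 4.081 × 10⁻⁴ = 4.931 × 10⁻⁴, so Δρ ≈ 0.5059 kg m⁻³.
N² = (g/ρ₀)·Δρ/Δz = g·(Δρ/ρ₀)/Δz = 9.8 × 4.931 × 10⁻⁴ / 78 = 6.1954 × 10⁻⁵ s⁻².
N = √(6.1954 × 10⁻⁵) = 7.8711 × 10⁻³ rad s⁻¹ → T = 2π/N = 798.26 s ≈ 798 s.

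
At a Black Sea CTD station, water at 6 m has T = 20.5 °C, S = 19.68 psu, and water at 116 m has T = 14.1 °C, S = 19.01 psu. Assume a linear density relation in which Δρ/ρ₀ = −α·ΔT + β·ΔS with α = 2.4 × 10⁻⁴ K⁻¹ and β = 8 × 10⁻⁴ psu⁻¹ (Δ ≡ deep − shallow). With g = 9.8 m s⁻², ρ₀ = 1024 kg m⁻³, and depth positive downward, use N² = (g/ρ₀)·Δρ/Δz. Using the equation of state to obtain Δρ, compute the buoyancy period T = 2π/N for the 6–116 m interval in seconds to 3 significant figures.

ΔT = -6.4 K, ΔS = -0.67 psu (deep − shallow).
Δρ/ρ₀ = −αΔT + βΔS = 1.536 × 10⁻³ − 5.36 × 10⁻⁴ = 1.00 × 10⁻³, so Δρ ≈ 1.024 kg m⁻³.
N² = (g/ρ₀)·Δρ/Δz = g·(Δρ/ρ₀)/Δz = 9.8 × 1.00 × 10⁻³ / 110 = 8.9091 × 10⁻⁵ s⁻².
N = √(8.9091 × 10⁻⁵) = 9.4388 × 10⁻³ rad s⁻¹ → T = 2π/N = 665.68 s ≈ 666 s.

666 s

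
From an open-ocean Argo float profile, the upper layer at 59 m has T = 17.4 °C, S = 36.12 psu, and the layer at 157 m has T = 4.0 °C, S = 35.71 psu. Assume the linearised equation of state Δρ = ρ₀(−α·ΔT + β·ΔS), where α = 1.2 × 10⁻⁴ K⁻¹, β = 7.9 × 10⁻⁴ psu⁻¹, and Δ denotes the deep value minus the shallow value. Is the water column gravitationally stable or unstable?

stable

ΔT = 4.0 − 17.4 = -13.4 K and ΔS = 35.71 − 36.12 = -0.41 psu (deep − shallow).
−αΔT = 1.608 × 10⁻³; βΔS = -3.239 × 10⁻⁴; sum Δρ/ρ₀ = 1.2841 × 10⁻³.
Δρ/ρ₀ > 0, so Δρ > 0: deeper water is denser → statically stable.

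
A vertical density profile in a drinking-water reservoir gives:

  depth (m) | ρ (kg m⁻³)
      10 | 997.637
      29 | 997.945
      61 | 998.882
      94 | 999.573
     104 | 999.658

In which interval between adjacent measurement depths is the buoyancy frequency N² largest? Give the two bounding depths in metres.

29–61 m

Compute the density gradient over each adjacent pair:
  10–29 m: Δρ/Δz = 0.308/19 = 0.016 kg m⁻⁴
  29–61 m: Δρ/Δz = 0.937/32 = 0.029 kg m⁻⁴
  61–94 m: Δρ/Δz = 0.691/33 = 0.021 kg m⁻⁴
  94–104 m: Δρ/Δz = 0.085/10 = 8.5 × 10⁻³ kg m⁻⁴
The largest gradient is in the 29–61 m interval — the pycnocline.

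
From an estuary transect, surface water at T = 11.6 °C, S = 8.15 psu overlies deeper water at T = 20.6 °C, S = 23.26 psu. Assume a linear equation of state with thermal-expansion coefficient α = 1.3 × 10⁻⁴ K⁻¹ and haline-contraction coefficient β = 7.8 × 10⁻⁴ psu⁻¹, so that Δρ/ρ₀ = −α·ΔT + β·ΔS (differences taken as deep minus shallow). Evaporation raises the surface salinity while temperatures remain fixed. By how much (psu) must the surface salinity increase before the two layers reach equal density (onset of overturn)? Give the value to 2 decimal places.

Neutral buoyancy requires −α(T_deep − T_surf) + β(S_deep − S_surf′) = 0.
S_surf′ = S_deep − (α/β)·ΔT = 23.26 − (1.3 × 10⁻⁴/7.8 × 10⁻⁴)·(+9.0) = 21.7600 psu.
Increase required: 21.7600 − 8.15 = 13.6100 psu.

13.61 psu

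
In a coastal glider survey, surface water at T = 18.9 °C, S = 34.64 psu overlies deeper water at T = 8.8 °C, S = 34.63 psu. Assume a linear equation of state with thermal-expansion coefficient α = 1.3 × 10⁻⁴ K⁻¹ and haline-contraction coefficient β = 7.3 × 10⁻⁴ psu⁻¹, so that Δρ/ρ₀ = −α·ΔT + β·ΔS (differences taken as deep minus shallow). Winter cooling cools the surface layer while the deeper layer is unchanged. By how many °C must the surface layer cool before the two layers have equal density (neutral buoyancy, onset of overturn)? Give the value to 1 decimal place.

10.0 °C

Neutral buoyancy requires Δρ = 0, i.e. −α(T_deep − T_surf′) + β(S_deep − S_surf) = 0.
T_surf′ = T_deep − (β/α)·ΔS = 8.8 − (7.3 × 10⁻⁴/1.3 × 10⁻⁴)·(-0.01) = 8.856 °C.
Cooling required: 18.9 − (8.856) = 10.044 °C.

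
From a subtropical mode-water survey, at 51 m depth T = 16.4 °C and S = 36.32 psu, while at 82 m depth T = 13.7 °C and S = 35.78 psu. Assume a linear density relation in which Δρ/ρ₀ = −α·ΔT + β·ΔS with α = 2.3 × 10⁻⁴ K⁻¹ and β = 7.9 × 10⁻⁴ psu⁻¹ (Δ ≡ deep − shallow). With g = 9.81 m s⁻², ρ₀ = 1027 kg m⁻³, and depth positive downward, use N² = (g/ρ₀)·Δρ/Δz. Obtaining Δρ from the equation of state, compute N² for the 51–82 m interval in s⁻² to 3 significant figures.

ΔT = -2.7 K, ΔS = -0.54 psu (deep − shallow).
Δρ/ρ₀ = −αΔT + βΔS = 6.21 × 10⁻⁴ − 4.266 × 10⁻⁴ = 1.944 × 10⁻⁴, so Δρ ≈ 0.1996 kg m⁻³.
N² = (g/ρ₀)·Δρ/Δz = g·(Δρ/ρ₀)/Δz = 9.81 × 1.944 × 10⁻⁴ / 31 = 6.1518 × 10⁻⁵ s⁻² ≈ 6.15 × 10⁻⁵ s⁻².

6.15 × 10⁻⁵ s⁻²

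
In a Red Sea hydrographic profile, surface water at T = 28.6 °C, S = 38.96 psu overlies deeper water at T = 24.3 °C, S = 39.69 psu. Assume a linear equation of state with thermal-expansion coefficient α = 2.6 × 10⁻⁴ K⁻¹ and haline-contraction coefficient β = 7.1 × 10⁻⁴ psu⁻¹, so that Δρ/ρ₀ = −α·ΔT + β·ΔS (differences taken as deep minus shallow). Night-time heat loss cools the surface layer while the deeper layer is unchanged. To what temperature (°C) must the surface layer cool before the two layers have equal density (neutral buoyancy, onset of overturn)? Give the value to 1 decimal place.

22.3 °C

Neutral buoyancy requires Δρ = 0, i.e. −α(T_deep − T_surf′) + β(S_deep − S_surf) = 0.
T_surf′ = T_deep − (β/α)·ΔS = 24.3 − (7.1 × 10⁻⁴/2.6 × 10⁻⁴)·(+0.73) = 22.307 °C.
Cooling required: 28.6 − (22.307) = 6.293 °C.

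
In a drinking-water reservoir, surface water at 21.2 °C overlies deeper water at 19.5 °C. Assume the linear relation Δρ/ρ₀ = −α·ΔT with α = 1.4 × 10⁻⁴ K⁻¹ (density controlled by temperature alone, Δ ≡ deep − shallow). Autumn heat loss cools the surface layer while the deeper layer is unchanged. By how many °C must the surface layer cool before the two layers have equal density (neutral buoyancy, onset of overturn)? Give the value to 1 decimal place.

With temperature the only control, equal density requires T_surf′ = T_deep.
T_surf′ = 19.5 °C.
Cooling required: 21.2 − 19.5 = 1.7 °C.

1.7 °C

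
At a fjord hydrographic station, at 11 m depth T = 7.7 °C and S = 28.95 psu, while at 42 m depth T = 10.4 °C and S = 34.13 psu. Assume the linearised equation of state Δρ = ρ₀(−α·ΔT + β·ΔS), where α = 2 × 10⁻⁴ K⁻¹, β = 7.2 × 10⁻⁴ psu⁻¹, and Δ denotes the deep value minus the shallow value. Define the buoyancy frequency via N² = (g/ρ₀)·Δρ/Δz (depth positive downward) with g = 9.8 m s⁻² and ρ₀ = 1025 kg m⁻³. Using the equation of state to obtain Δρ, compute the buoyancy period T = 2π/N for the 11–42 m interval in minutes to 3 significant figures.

3.30 min

ΔT = +2.7 K, ΔS = +5.18 psu (deep − shallow).
Δρ/ρ₀ = −αΔT + βΔS = -5.40 × 10⁻⁴ + 3.7296 × 10⁻³ = 3.1896 × 10⁻³, so Δρ ≈ 3.269 kg m⁻³.
N² = (g/ρ₀)·Δρ/Δz = g·(Δρ/ρ₀)/Δz = 9.8 × 3.1896 × 10⁻³ / 31 = 1.0083 × 10⁻³ s⁻².
N = √(1.0083 × 10⁻³) = 0.031754 rad s⁻¹ → T = 2π/N = 197.87 s = 3.2978 min ≈ 3.30 min.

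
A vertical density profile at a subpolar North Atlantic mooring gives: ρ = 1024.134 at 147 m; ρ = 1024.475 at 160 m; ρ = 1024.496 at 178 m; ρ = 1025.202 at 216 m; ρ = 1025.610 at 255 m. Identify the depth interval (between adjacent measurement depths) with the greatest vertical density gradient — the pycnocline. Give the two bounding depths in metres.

Compute the density gradient over each adjacent pair:
  147–160 m: Δρ/Δz = 0.341/13 = 0.026 kg m⁻⁴
  160–178 m: Δρ/Δz = 0.021/18 = 1.2 × 10⁻³ kg m⁻⁴
  178–216 m: Δρ/Δz = 0.706/38 = 0.019 kg m⁻⁴
  216–255 m: Δρ/Δz = 0.408/39 = 0.010 kg m⁻⁴
The largest gradient is in the 147–160 m interval — the pycnocline.

147–160 m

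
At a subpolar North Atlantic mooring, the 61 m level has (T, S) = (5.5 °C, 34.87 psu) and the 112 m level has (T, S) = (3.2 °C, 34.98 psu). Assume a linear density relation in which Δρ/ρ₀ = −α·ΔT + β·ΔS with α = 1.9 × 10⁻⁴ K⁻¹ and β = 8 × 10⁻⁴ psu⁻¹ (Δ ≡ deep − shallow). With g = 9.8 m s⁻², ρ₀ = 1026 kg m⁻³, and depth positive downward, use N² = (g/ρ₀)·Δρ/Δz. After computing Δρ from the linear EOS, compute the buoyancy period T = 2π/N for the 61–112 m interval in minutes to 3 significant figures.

ΔT = -2.3 K, ΔS = +0.11 psu (deep − shallow).
Δρ/ρ₀ = −αΔT + βΔS = 4.37 × 10⁻⁴ + 8.80 × 10⁻⁵ = 5.25 × 10⁻⁴, so Δρ ≈ 0.5386 kg m⁻³.
N² = (g/ρ₀)·Δρ/Δz = g·(Δρ/ρ₀)/Δz = 9.8 × 5.25 × 10⁻⁴ / 51 = 1.0088 × 10⁻⁴ s⁻².
N = √(1.0088 × 10⁻⁴) = 0.010044 rad s⁻¹ → T = 2π/N = 625.57 s = 10.426 min ≈ 10.4 min.

10.4 min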